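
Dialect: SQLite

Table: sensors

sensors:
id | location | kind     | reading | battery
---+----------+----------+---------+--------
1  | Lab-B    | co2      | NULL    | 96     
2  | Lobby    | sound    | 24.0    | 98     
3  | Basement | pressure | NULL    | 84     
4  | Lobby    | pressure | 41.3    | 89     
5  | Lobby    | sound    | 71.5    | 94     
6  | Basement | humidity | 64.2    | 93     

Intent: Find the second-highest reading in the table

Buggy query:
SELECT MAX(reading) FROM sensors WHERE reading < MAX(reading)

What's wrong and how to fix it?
Bug: The inner MAX is an aggregate inside WHERE, which is not allowed

Fix: Put the inner MAX in a scalar subquery

Corrected query:
SELECT MAX(reading) FROM sensors WHERE reading < (SELECT MAX(reading) FROM sensors)

Result:
MAX(reading)
------------
64.2        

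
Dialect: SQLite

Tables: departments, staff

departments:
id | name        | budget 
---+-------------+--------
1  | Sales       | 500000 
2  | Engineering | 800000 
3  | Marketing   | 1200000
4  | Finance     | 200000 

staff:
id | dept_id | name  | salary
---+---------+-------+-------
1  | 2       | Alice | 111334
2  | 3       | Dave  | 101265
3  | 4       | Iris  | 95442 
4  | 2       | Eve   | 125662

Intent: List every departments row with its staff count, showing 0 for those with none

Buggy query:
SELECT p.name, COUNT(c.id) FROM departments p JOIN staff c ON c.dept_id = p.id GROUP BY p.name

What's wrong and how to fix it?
Bug: INNER JOIN drops departments rows that have no matching staff rows

Fix: Use LEFT JOIN so parents without children still appear (COUNT(c.id) gives 0)

Corrected query:
SELECT p.name, COUNT(c.id) FROM departments p LEFT JOIN staff c ON c.dept_id = p.id GROUP BY p.name

Result:
name        | COUNT(c.id)
------------+------------
Engineering | 2          
Finance     | 1          
Marketing   | 1          
Sales       | 0          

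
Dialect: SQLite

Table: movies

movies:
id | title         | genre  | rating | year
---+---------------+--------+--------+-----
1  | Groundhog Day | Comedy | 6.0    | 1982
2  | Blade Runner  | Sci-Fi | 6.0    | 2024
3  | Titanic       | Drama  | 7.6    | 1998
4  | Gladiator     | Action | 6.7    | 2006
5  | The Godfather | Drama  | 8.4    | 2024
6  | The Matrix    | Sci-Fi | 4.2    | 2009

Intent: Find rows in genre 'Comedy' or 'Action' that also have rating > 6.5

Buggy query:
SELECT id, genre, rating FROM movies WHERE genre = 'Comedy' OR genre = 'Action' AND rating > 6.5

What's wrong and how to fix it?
Bug: Without parentheses, AND is evaluated before OR, so the rating filter only applies to the 'Action' branch

Fix: Add parentheses around the OR so the AND applies to both alternatives

Corrected query:
SELECT id, genre, rating FROM movies WHERE (genre = 'Comedy' OR genre = 'Action') AND rating > 6.5

Result:
id | genre  | rating
---+--------+-------
4  | Action | 6.7   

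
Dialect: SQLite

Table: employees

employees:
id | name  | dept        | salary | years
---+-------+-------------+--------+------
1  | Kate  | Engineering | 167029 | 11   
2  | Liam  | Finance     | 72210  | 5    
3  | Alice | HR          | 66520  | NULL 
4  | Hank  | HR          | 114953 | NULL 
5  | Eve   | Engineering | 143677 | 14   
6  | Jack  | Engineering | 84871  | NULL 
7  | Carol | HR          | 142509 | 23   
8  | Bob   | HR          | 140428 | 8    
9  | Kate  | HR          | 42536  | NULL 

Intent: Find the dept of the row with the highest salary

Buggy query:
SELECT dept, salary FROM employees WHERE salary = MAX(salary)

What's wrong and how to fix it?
Bug: MAX(salary) is an aggregate and cannot be used directly in WHERE

Fix: Wrap MAX in a scalar subquery so WHERE compares against a single value

Corrected query:
SELECT dept, salary FROM employees WHERE salary = (SELECT MAX(salary) FROM employees)

Result:
dept        | salary
------------+-------
Engineering | 167029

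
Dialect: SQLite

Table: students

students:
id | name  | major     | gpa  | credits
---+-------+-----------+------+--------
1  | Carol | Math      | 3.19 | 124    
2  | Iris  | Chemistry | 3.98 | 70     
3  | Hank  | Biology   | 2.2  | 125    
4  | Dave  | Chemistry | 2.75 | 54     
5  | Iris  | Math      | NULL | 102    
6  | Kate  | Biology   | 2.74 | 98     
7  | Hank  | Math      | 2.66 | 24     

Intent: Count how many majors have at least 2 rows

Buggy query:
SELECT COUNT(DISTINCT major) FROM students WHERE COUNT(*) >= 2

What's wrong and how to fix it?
Bug: COUNT(*) cannot appear in WHERE; the per-group count doesn't exist yet

Fix: Group first with HAVING COUNT(*) >= 2, then COUNT the resulting groups

Corrected query:
SELECT COUNT(*) FROM (SELECT major FROM students GROUP BY major HAVING COUNT(*) >= 2)

Result:
COUNT(*)
--------
3       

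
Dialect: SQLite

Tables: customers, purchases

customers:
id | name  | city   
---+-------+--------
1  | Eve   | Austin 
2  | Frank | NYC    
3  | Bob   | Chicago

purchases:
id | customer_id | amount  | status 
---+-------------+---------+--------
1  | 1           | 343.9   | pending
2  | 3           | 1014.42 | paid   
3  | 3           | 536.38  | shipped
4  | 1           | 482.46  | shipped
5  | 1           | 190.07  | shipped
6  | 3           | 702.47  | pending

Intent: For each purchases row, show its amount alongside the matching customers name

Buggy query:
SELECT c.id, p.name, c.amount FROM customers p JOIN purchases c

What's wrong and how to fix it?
Bug: JOIN with no ON clause produces a cartesian product; every purchases row pairs with every customers row

Fix: Add ON c.customer_id = p.id to the JOIN

Corrected query:
SELECT c.id, p.name, c.amount FROM customers p JOIN purchases c ON c.customer_id = p.id

Result:
id | name | amount 
---+------+--------
1  | Eve  | 343.9  
2  | Bob  | 1014.42
3  | Bob  | 536.38 
4  | Eve  | 482.46 
5  | Eve  | 190.07 
6  | Bob  | 702.47 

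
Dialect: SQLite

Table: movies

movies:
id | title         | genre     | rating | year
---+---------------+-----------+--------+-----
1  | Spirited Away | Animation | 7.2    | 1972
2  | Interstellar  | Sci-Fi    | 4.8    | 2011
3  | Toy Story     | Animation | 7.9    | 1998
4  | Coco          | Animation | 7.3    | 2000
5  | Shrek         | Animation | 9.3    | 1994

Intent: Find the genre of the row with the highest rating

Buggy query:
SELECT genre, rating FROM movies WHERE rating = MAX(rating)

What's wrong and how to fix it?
Bug: WHERE is evaluated per row; an aggregate over the whole table isn't defined there

Fix: Wrap MAX in a scalar subquery so WHERE compares against a single value

Corrected query:
SELECT genre, rating FROM movies WHERE rating = (SELECT MAX(rating) FROM movies)

Result:
genre     | rating
----------+-------
Animation | 9.3   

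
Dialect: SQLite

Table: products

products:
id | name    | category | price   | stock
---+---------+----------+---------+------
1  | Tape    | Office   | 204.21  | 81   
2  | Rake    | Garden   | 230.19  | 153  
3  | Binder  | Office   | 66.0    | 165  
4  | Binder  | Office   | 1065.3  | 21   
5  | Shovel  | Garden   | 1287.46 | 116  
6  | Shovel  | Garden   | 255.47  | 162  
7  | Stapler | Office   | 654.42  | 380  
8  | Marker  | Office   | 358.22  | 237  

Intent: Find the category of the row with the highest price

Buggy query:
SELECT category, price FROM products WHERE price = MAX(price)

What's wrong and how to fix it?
Bug: WHERE is evaluated per row; an aggregate over the whole table isn't defined there

Fix: Wrap MAX in a scalar subquery so WHERE compares against a single value

Corrected query:
SELECT category, price FROM products WHERE price = (SELECT MAX(price) FROM products)

Result:
category | price  
---------+--------
Garden   | 1287.46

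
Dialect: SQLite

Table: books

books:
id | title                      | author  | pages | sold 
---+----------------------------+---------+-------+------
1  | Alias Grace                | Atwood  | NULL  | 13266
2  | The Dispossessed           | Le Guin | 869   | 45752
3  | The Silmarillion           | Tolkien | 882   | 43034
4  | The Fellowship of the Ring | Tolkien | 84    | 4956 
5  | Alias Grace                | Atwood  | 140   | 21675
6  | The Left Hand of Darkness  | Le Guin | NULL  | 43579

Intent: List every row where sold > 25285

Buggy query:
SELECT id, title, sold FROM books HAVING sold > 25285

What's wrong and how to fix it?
Bug: HAVING filters the output of aggregation, but this query has no GROUP BY and no aggregate functions, so SQLite rejects it (HAVING clause on a non-aggregate query); the condition here is per row

Fix: Replace HAVING with WHERE since the condition applies to individual rows

Corrected query:
SELECT id, title, sold FROM books WHERE sold > 25285

Result:
id | title                     | sold 
---+---------------------------+------
2  | The Dispossessed          | 45752
3  | The Silmarillion          | 43034
6  | The Left Hand of Darkness | 43579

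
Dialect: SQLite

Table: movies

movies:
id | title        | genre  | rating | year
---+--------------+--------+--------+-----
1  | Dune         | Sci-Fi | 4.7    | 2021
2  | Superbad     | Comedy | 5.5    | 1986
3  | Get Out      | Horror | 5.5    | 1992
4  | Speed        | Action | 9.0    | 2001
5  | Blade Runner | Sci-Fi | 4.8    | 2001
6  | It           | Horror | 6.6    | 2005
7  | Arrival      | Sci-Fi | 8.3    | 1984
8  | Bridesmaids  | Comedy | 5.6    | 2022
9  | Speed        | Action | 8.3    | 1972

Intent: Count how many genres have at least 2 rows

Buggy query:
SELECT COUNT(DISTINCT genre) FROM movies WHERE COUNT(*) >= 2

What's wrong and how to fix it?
Bug: COUNT(*) cannot appear in WHERE; the per-group count doesn't exist yet

Fix: Group first with HAVING COUNT(*) >= 2, then COUNT the resulting groups

Corrected query:
SELECT COUNT(*) FROM (SELECT genre FROM movies GROUP BY genre HAVING COUNT(*) >= 2)

Result:
COUNT(*)
--------
4       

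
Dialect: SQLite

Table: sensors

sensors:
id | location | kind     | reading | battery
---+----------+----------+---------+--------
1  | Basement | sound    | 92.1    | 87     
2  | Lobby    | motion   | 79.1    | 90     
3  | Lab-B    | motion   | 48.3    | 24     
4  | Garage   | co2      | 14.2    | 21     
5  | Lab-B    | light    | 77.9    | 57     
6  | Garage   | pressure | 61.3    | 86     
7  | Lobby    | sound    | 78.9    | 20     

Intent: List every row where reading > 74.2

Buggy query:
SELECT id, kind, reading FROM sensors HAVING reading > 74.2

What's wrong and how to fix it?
Bug: HAVING filters the output of aggregation, but this query has no GROUP BY and no aggregate functions, so SQLite rejects it (HAVING clause on a non-aggregate query); the condition here is per row

Fix: Use WHERE for row-level filtering

Corrected query:
SELECT id, kind, reading FROM sensors WHERE reading > 74.2

Result:
id | kind   | reading
---+--------+--------
1  | sound  | 92.1   
2  | motion | 79.1   
5  | light  | 77.9   
7  | sound  | 78.9   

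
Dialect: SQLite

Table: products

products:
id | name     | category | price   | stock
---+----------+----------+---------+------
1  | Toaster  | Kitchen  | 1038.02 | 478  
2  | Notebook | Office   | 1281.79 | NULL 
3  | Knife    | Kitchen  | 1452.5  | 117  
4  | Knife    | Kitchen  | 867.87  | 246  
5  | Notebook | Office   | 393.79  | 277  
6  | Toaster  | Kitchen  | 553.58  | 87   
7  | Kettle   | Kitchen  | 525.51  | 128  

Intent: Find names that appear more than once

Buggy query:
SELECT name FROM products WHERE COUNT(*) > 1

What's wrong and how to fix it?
Bug: COUNT(*) is an aggregate and cannot be used in WHERE

Fix: GROUP BY name, then filter groups with HAVING COUNT(*) > 1

Corrected query:
SELECT name FROM products GROUP BY name HAVING COUNT(*) > 1

Result:
name    
--------
Knife   
Notebook
Toaster 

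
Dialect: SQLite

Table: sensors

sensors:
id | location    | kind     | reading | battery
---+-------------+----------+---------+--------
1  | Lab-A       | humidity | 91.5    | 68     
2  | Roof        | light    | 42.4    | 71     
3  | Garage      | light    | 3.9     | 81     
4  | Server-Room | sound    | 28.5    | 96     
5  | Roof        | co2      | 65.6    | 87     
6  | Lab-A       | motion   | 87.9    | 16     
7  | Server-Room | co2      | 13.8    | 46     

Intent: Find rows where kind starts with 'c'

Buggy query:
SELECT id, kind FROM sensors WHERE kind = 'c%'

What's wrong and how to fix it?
Bug: '=' compares the literal string including the % character; pattern matching needs LIKE

Fix: Use LIKE for wildcard pattern matching

Corrected query:
SELECT id, kind FROM sensors WHERE kind LIKE 'c%'

Result:
id | kind
---+-----
5  | co2 
7  | co2 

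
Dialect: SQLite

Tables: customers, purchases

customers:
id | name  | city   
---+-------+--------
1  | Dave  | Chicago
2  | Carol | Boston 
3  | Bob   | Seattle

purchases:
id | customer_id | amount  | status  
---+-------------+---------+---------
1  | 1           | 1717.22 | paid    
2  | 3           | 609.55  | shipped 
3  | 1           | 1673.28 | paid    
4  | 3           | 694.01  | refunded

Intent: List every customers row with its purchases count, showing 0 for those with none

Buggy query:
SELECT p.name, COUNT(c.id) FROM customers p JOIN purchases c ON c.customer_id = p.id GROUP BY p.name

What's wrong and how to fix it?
Bug: An inner join excludes parents with zero children

Fix: Use LEFT JOIN so parents without children still appear (COUNT(c.id) gives 0)

Corrected query:
SELECT p.name, COUNT(c.id) FROM customers p LEFT JOIN purchases c ON c.customer_id = p.id GROUP BY p.name

Result:
name  | COUNT(c.id)
------+------------
Bob   | 2          
Carol | 0          
Dave  | 2          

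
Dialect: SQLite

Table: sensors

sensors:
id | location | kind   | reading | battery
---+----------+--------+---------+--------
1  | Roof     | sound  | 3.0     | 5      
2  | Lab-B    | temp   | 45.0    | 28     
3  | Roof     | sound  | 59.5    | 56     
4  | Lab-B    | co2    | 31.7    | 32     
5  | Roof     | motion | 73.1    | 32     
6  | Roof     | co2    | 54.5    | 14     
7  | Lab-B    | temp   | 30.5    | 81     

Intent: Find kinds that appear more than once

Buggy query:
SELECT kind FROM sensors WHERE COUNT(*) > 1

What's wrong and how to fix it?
Bug: WHERE can't reference COUNT(*); aggregates are computed after WHERE

Fix: Group first, then use HAVING for the count condition

Corrected query:
SELECT kind FROM sensors GROUP BY kind HAVING COUNT(*) > 1

Result:
kind 
-----
co2  
sound
temp 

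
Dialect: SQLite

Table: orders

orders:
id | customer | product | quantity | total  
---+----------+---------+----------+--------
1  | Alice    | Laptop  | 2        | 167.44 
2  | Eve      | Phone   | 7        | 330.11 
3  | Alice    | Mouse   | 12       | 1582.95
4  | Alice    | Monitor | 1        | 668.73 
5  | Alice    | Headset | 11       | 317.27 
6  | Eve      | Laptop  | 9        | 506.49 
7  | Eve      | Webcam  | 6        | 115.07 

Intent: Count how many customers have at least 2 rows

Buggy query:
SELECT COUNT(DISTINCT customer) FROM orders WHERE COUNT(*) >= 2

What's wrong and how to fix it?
Bug: WHERE filters individual rows, not groups, so a group-level COUNT is invalid there

Fix: Group first with HAVING COUNT(*) >= 2, then COUNT the resulting groups

Corrected query:
SELECT COUNT(*) FROM (SELECT customer FROM orders GROUP BY customer HAVING COUNT(*) >= 2)

Result:
COUNT(*)
--------
2       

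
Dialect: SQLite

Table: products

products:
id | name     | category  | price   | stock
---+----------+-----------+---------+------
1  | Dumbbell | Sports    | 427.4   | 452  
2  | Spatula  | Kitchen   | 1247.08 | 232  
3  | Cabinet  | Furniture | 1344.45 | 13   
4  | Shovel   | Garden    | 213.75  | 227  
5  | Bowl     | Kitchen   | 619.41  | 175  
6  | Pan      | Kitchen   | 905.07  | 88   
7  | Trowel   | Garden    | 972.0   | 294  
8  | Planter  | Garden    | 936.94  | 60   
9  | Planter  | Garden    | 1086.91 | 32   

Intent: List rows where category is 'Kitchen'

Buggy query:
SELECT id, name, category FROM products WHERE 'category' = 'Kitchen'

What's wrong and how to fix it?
Bug: Single quotes denote string literals in SQL; the column name is being compared as a constant string

Fix: Remove the quotes around the column name (or use double quotes for an identifier)

Corrected query:
SELECT id, name, category FROM products WHERE category = 'Kitchen'

Result:
id | name    | category
---+---------+---------
2  | Spatula | Kitchen 
5  | Bowl    | Kitchen 
6  | Pan     | Kitchen 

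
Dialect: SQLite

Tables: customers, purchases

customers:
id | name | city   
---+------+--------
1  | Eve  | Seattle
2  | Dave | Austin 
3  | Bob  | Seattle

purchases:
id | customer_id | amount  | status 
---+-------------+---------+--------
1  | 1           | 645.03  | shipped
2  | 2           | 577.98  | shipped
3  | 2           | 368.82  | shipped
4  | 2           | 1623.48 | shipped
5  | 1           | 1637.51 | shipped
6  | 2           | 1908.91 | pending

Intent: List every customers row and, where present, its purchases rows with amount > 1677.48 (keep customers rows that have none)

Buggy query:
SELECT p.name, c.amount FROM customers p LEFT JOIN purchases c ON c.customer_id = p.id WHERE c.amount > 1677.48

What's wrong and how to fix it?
Bug: Filtering c.amount in WHERE discards the NULL rows produced by LEFT JOIN, turning it into an inner join

Fix: Move the right-table condition into the ON clause so unmatched parents are kept

Corrected query:
SELECT p.name, c.amount FROM customers p LEFT JOIN purchases c ON c.customer_id = p.id AND c.amount > 1677.48

Result:
name | amount 
-----+--------
Eve  | NULL   
Dave | 1908.91
Bob  | NULL   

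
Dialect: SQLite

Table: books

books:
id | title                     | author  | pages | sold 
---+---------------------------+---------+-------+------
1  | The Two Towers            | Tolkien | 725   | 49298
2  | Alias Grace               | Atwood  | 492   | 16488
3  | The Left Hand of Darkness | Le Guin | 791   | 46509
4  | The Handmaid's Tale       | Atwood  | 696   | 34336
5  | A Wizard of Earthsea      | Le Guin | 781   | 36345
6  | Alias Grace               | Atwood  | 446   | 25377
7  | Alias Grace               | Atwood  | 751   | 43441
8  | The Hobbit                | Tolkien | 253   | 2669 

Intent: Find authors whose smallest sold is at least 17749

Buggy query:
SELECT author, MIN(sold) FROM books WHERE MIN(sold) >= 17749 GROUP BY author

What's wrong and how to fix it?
Bug: MIN() in WHERE is a misuse of aggregate

Fix: Use HAVING for the per-group MIN condition

Corrected query:
SELECT author, MIN(sold) FROM books GROUP BY author HAVING MIN(sold) >= 17749

Result:
author  | MIN(sold)
--------+----------
Le Guin | 36345    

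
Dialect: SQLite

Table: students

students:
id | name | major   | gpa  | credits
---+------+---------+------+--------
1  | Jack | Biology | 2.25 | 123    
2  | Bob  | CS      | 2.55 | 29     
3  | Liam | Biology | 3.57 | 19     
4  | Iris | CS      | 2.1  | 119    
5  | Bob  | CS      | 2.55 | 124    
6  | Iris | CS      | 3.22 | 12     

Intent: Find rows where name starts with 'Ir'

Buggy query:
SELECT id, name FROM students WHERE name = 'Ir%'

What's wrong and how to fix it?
Bug: Wildcards only work with LIKE; '=' treats '%' as a literal character

Fix: Replace '=' with LIKE so 'Ir%' is treated as a pattern

Corrected query:
SELECT id, name FROM students WHERE name LIKE 'Ir%'

Result:
id | name
---+-----
4  | Iris
6  | Iris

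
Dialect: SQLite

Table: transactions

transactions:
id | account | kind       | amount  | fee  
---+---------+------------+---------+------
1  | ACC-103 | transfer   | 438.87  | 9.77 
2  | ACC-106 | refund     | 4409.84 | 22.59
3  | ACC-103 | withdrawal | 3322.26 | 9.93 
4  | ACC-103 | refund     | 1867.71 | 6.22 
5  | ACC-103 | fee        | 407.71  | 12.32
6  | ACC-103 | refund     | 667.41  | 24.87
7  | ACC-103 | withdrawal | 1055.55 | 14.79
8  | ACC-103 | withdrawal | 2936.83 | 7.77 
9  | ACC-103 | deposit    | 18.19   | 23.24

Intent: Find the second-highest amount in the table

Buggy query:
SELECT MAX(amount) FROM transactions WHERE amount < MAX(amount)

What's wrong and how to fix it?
Bug: MAX(amount) on the right of the comparison is an aggregate-in-WHERE error

Fix: Compute the overall MAX in a subquery, then take MAX of rows below it

Corrected query:
SELECT MAX(amount) FROM transactions WHERE amount < (SELECT MAX(amount) FROM transactions)

Result:
MAX(amount)
-----------
3322.26    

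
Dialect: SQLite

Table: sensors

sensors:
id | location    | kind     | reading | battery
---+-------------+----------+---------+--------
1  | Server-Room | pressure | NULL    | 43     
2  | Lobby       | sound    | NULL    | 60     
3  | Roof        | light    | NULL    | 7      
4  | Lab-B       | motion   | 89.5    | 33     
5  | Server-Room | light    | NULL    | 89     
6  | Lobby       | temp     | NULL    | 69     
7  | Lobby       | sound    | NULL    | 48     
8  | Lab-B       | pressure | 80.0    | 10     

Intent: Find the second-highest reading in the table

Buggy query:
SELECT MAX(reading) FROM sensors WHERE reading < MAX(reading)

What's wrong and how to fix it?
Bug: The inner MAX is an aggregate inside WHERE, which is not allowed

Fix: Put the inner MAX in a scalar subquery

Corrected query:
SELECT MAX(reading) FROM sensors WHERE reading < (SELECT MAX(reading) FROM sensors)

Result:
MAX(reading)
------------
80          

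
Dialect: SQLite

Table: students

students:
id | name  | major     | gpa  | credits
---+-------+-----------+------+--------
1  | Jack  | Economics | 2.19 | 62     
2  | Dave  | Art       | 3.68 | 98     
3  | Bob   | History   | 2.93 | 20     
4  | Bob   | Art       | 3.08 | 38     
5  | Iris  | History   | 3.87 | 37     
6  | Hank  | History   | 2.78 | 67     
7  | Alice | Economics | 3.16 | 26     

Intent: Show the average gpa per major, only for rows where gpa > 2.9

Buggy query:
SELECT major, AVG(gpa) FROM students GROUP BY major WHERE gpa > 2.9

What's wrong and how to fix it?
Bug: WHERE cannot follow GROUP BY

Fix: Place WHERE between FROM and GROUP BY

Corrected query:
SELECT major, AVG(gpa) FROM students WHERE gpa > 2.9 GROUP BY major

Result:
major     | AVG(gpa)
----------+---------
Art       | 3.38    
Economics | 3.16    
History   | 3.4     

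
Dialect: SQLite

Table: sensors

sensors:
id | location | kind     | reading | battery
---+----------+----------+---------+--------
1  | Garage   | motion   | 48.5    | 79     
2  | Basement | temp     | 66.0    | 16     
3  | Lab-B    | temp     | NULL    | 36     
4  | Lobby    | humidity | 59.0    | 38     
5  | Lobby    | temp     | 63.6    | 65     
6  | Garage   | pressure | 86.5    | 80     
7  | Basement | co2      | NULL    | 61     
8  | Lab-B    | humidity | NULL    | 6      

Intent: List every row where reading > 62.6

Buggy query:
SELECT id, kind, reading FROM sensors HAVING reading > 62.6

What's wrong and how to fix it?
Bug: This is a non-aggregate query (no GROUP BY, no aggregates), so in SQLite the HAVING clause is invalid here; a row-level condition belongs in WHERE

Fix: Replace HAVING with WHERE since the condition applies to individual rows

Corrected query:
SELECT id, kind, reading FROM sensors WHERE reading > 62.6

Result:
id | kind     | reading
---+----------+--------
2  | temp     | 66     
5  | temp     | 63.6   
6  | pressure | 86.5   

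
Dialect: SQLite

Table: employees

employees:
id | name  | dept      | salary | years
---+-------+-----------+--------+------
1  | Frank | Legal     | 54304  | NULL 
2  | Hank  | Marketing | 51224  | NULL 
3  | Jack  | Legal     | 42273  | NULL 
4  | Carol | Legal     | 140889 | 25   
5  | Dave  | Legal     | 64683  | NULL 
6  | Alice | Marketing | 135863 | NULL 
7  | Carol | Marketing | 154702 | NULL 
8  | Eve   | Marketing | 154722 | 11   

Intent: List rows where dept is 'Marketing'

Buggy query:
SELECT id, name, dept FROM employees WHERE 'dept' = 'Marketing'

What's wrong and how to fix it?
Bug: Single quotes denote string literals in SQL; the column name is being compared as a constant string

Fix: Remove the quotes around the column name (or use double quotes for an identifier)

Corrected query:
SELECT id, name, dept FROM employees WHERE dept = 'Marketing'

Result:
id | name  | dept     
---+-------+----------
2  | Hank  | Marketing
6  | Alice | Marketing
7  | Carol | Marketing
8  | Eve   | Marketing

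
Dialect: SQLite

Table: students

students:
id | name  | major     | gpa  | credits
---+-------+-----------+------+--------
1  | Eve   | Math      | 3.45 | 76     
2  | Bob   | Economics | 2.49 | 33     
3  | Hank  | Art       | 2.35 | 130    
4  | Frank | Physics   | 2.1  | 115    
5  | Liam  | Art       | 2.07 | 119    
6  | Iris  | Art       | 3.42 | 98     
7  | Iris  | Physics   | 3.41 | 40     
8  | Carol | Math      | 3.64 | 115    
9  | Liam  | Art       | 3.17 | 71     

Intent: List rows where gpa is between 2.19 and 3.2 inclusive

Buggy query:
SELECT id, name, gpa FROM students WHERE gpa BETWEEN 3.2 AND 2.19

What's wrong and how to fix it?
Bug: BETWEEN expects the lower bound first; with 3.2 AND 2.19 the range is empty

Fix: Write BETWEEN 2.19 AND 3.2

Corrected query:
SELECT id, name, gpa FROM students WHERE gpa BETWEEN 2.19 AND 3.2

Result:
id | name | gpa 
---+------+-----
2  | Bob  | 2.49
3  | Hank | 2.35
9  | Liam | 3.17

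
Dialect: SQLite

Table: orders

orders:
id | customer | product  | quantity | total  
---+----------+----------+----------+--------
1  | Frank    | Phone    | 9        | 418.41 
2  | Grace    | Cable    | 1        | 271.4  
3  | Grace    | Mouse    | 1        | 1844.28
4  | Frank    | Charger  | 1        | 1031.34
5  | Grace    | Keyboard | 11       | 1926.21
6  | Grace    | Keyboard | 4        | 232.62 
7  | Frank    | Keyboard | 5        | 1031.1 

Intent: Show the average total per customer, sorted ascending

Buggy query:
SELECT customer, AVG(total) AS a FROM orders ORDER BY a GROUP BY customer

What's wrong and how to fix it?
Bug: GROUP BY must precede ORDER BY

Fix: Move ORDER BY to the end, after GROUP BY

Corrected query:
SELECT customer, AVG(total) AS a FROM orders GROUP BY customer ORDER BY a

Result:
customer | a        
---------+----------
Frank    | 826.95   
Grace    | 1068.6275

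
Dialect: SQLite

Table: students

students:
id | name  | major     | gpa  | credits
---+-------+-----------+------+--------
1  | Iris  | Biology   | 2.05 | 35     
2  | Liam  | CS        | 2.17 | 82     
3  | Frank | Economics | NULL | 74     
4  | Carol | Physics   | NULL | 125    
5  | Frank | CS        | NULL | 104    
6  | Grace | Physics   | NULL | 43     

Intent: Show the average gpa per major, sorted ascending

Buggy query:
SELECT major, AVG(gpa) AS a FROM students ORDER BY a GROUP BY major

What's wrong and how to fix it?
Bug: GROUP BY must precede ORDER BY

Fix: Move ORDER BY to the end, after GROUP BY

Corrected query:
SELECT major, AVG(gpa) AS a FROM students GROUP BY major ORDER BY a

Result:
major     | a   
----------+-----
Economics | NULL
Physics   | NULL
Biology   | 2.05
CS        | 2.17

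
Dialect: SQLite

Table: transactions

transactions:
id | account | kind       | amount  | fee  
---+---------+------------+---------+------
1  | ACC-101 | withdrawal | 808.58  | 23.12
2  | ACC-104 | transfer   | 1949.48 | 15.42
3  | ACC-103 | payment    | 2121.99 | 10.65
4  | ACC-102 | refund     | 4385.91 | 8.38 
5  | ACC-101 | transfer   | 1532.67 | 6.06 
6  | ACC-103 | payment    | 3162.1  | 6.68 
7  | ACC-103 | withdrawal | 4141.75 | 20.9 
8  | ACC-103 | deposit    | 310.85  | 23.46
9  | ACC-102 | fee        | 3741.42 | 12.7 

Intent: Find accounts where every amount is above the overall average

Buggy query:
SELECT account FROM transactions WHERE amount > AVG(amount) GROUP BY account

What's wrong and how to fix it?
Bug: WHERE evaluates per row before aggregation, so AVG() is unavailable

Fix: Use a subquery for AVG and a HAVING MIN(...) filter so the condition holds for every row in the group

Corrected query:
SELECT account FROM transactions GROUP BY account HAVING MIN(amount) > (SELECT AVG(amount) FROM transactions)

Result:
account
-------
ACC-102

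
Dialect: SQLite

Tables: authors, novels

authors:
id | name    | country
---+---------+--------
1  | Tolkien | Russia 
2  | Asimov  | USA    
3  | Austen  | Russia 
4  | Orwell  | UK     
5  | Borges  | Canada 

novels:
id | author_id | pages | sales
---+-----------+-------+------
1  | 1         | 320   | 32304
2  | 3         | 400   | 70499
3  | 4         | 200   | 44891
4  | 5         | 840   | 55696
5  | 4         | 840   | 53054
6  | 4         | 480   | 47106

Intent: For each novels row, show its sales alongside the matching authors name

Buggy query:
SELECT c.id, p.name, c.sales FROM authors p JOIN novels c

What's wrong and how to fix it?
Bug: JOIN with no ON clause produces a cartesian product; every novels row pairs with every authors row

Fix: Add ON c.author_id = p.id to the JOIN

Corrected query:
SELECT c.id, p.name, c.sales FROM authors p JOIN novels c ON c.author_id = p.id

Result:
id | name    | sales
---+---------+------
1  | Tolkien | 32304
2  | Austen  | 70499
3  | Orwell  | 44891
4  | Borges  | 55696
5  | Orwell  | 53054
6  | Orwell  | 47106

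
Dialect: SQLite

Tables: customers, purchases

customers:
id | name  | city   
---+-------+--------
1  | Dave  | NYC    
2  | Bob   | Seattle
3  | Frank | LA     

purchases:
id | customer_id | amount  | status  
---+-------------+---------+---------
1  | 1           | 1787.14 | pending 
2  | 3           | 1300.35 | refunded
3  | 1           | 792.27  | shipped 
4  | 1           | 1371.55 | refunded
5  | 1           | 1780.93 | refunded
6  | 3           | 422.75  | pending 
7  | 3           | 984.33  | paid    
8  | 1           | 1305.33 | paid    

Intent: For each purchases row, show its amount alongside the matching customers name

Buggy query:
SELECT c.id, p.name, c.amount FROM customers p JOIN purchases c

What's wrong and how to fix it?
Bug: JOIN with no ON clause produces a cartesian product; every purchases row pairs with every customers row

Fix: Specify the join condition linking the foreign key to the parent id

Corrected query:
SELECT c.id, p.name, c.amount FROM customers p JOIN purchases c ON c.customer_id = p.id

Result:
id | name  | amount 
---+-------+--------
1  | Dave  | 1787.14
2  | Frank | 1300.35
3  | Dave  | 792.27 
4  | Dave  | 1371.55
5  | Dave  | 1780.93
6  | Frank | 422.75 
7  | Frank | 984.33 
8  | Dave  | 1305.33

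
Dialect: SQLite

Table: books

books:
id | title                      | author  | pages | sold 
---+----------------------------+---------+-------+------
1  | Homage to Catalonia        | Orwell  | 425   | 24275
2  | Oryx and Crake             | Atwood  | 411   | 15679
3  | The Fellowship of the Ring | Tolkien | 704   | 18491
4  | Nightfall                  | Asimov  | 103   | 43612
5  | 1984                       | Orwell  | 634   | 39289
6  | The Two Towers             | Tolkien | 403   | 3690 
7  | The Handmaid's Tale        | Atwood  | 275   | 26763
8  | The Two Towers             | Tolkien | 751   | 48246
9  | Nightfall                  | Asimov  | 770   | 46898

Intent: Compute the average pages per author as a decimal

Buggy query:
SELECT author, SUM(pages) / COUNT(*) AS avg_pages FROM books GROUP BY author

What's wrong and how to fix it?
Bug: SUM(pages) and COUNT(*) are both integers; the division truncates the fractional part

Fix: Multiply by 1.0 (or CAST to REAL) to force floating-point division

Corrected query:
SELECT author, SUM(pages) * 1.0 / COUNT(*) AS avg_pages FROM books GROUP BY author

Result:
author  | avg_pages 
--------+-----------
Asimov  | 436.5     
Atwood  | 343       
Orwell  | 529.5     
Tolkien | 619.333333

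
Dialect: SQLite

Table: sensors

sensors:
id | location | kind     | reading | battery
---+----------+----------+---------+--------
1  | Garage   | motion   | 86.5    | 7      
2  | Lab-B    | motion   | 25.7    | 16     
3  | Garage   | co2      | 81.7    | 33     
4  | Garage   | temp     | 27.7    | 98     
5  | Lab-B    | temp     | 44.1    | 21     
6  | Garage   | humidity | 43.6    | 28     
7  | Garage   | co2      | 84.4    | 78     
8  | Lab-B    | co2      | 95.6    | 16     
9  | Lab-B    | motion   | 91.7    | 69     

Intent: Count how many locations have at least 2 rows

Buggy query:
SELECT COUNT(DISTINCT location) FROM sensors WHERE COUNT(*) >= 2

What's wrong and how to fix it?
Bug: COUNT(*) cannot appear in WHERE; the per-group count doesn't exist yet

Fix: Group first with HAVING COUNT(*) >= 2, then COUNT the resulting groups

Corrected query:
SELECT COUNT(*) FROM (SELECT location FROM sensors GROUP BY location HAVING COUNT(*) >= 2)

Result:
COUNT(*)
--------
2       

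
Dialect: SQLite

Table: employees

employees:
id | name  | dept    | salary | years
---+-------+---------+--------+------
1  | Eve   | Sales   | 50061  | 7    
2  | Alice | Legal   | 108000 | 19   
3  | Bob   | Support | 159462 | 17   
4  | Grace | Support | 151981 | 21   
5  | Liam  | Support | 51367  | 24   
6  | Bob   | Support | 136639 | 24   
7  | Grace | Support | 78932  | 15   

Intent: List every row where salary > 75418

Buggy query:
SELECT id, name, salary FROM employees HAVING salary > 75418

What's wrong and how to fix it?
Bug: This is a non-aggregate query (no GROUP BY, no aggregates), so in SQLite the HAVING clause is invalid here; a row-level condition belongs in WHERE

Fix: Replace HAVING with WHERE since the condition applies to individual rows

Corrected query:
SELECT id, name, salary FROM employees WHERE salary > 75418

Result:
id | name  | salary
---+-------+-------
2  | Alice | 108000
3  | Bob   | 159462
4  | Grace | 151981
6  | Bob   | 136639
7  | Grace | 78932 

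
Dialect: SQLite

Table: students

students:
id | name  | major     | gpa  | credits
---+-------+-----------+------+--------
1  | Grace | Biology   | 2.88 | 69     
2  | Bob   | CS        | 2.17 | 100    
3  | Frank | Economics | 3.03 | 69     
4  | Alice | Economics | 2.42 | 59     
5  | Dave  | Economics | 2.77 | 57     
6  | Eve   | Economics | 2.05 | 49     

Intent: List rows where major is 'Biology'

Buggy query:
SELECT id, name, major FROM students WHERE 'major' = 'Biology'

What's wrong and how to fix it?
Bug: Single quotes denote string literals in SQL; the column name is being compared as a constant string

Fix: Reference the column as major without single quotes

Corrected query:
SELECT id, name, major FROM students WHERE major = 'Biology'

Result:
id | name  | major  
---+-------+--------
1  | Grace | Biology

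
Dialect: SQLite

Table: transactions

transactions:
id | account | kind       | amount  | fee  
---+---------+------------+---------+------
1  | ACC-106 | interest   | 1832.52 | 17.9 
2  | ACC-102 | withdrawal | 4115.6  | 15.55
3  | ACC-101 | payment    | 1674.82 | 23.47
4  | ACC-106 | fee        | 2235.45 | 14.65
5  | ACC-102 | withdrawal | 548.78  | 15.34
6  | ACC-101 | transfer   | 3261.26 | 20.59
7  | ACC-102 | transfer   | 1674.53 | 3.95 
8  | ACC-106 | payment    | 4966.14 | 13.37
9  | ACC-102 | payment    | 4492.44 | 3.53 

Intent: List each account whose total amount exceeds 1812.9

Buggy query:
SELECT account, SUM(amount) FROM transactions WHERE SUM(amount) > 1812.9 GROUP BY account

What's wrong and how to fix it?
Bug: WHERE runs before GROUP BY, so aggregates aren't available there

Fix: Move the aggregate condition to a HAVING clause

Corrected query:
SELECT account, SUM(amount) FROM transactions GROUP BY account HAVING SUM(amount) > 1812.9

Result:
account | SUM(amount)
--------+------------
ACC-101 | 4936.08    
ACC-102 | 10831.35   
ACC-106 | 9034.11    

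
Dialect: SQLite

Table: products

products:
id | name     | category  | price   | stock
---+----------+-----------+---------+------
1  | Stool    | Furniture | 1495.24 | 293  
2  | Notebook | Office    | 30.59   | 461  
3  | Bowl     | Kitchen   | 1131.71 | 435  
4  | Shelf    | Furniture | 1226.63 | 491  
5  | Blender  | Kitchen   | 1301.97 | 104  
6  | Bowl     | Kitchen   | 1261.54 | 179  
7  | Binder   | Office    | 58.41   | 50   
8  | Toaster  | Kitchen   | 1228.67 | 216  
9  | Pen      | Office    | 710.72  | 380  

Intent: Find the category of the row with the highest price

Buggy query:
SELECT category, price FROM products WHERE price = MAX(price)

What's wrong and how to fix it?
Bug: MAX(price) is an aggregate and cannot be used directly in WHERE

Fix: Wrap MAX in a scalar subquery so WHERE compares against a single value

Corrected query:
SELECT category, price FROM products WHERE price = (SELECT MAX(price) FROM products)

Result:
category  | price  
----------+--------
Furniture | 1495.24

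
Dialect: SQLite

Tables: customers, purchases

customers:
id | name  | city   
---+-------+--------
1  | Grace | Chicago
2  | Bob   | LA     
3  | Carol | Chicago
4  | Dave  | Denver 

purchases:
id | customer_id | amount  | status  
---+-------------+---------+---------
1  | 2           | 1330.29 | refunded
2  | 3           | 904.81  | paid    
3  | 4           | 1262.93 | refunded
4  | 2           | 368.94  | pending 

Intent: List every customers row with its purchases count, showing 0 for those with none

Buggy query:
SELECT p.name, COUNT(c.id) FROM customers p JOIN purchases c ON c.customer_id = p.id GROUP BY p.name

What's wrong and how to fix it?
Bug: An inner join excludes parents with zero children

Fix: Switch to LEFT JOIN to retain unmatched parent rows

Corrected query:
SELECT p.name, COUNT(c.id) FROM customers p LEFT JOIN purchases c ON c.customer_id = p.id GROUP BY p.name

Result:
name  | COUNT(c.id)
------+------------
Bob   | 2          
Carol | 1          
Dave  | 1          
Grace | 0          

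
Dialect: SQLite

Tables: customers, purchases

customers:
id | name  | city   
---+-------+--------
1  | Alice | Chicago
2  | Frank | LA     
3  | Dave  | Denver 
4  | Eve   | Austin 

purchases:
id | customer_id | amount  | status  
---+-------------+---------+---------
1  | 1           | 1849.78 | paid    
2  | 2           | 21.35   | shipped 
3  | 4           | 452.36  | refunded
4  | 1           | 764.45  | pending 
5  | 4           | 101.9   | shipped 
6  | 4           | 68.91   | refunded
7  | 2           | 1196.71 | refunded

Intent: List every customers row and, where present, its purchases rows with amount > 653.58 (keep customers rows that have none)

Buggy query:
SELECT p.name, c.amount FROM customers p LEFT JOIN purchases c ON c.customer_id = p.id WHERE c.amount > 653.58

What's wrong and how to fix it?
Bug: Filtering c.amount in WHERE discards the NULL rows produced by LEFT JOIN, turning it into an inner join

Fix: Put 'c.amount > 653.58' in the JOIN's ON clause instead of WHERE

Corrected query:
SELECT p.name, c.amount FROM customers p LEFT JOIN purchases c ON c.customer_id = p.id AND c.amount > 653.58

Result:
name  | amount 
------+--------
Alice | 764.45 
Alice | 1849.78
Frank | 1196.71
Dave  | NULL   
Eve   | NULL   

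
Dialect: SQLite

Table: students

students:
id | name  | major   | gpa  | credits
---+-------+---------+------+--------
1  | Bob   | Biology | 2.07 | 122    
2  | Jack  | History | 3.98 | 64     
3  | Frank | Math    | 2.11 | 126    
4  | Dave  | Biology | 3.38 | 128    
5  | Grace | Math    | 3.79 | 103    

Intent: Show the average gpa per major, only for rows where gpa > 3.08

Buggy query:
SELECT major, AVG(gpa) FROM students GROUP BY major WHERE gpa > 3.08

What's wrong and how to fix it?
Bug: Row-level WHERE must come before GROUP BY in the clause order

Fix: Move the WHERE clause before GROUP BY

Corrected query:
SELECT major, AVG(gpa) FROM students WHERE gpa > 3.08 GROUP BY major

Result:
major   | AVG(gpa)
--------+---------
Biology | 3.38    
History | 3.98    
Math    | 3.79    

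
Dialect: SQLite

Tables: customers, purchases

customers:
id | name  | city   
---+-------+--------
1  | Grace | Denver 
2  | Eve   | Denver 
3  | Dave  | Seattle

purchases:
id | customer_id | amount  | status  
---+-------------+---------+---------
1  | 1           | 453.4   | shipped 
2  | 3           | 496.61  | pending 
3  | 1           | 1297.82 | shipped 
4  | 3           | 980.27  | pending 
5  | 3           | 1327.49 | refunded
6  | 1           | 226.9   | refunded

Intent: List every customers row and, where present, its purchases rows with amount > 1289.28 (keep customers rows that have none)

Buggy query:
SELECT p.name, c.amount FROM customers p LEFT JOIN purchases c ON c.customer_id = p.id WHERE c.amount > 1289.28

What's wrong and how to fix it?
Bug: A WHERE condition on the right-hand table after LEFT JOIN drops unmatched parents

Fix: Move the right-table condition into the ON clause so unmatched parents are kept

Corrected query:
SELECT p.name, c.amount FROM customers p LEFT JOIN purchases c ON c.customer_id = p.id AND c.amount > 1289.28

Result:
name  | amount 
------+--------
Grace | 1297.82
Eve   | NULL   
Dave  | 1327.49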